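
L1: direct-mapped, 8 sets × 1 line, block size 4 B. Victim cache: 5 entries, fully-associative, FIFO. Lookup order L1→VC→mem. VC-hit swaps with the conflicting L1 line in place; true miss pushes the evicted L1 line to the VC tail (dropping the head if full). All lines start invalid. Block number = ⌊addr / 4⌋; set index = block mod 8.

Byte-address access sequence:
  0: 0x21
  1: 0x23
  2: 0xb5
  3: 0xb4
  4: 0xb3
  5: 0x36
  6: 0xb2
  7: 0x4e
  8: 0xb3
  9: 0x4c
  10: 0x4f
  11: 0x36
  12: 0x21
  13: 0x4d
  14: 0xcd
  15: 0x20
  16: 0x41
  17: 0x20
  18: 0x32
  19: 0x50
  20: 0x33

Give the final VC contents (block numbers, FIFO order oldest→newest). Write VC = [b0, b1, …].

VC = [45, 19, 16, 44, 20]

  [0] addr=0x21 blk=8 s=0: MISS | VC []
  [1] addr=0x23 blk=8 s=0: L1-HIT | VC []
  [2] addr=0xb5 blk=45 s=5: MISS | VC []
  [3] addr=0xb4 blk=45 s=5: L1-HIT | VC []
  [4] addr=0xb3 blk=44 s=4: MISS | VC []
  [5] addr=0x36 blk=13 s=5: MISS | VC [45]
  [6] addr=0xb2 blk=44 s=4: L1-HIT | VC [45]
  [7] addr=0x4e blk=19 s=3: MISS | VC [45]
  [8] addr=0xb3 blk=44 s=4: L1-HIT | VC [45]
  [9] addr=0x4c blk=19 s=3: L1-HIT | VC [45]
  [10] addr=0x4f blk=19 s=3: L1-HIT | VC [45]
  [11] addr=0x36 blk=13 s=5: L1-HIT | VC [45]
  [12] addr=0x21 blk=8 s=0: L1-HIT | VC [45]
  [13] addr=0x4d blk=19 s=3: L1-HIT | VC [45]
  [14] addr=0xcd blk=51 s=3: MISS | VC [45, 19]
  [15] addr=0x20 blk=8 s=0: L1-HIT | VC [45, 19]
  [16] addr=0x41 blk=16 s=0: MISS | VC [45, 19, 8]
  [17] addr=0x20 blk=8 s=0: VC-HIT | VC [45, 19, 16]
  [18] addr=0x32 blk=12 s=4: MISS | VC [45, 19, 16, 44]
  [19] addr=0x50 blk=20 s=4: MISS | VC [45, 19, 16, 44, 12]
  [20] addr=0x33 blk=12 s=4: VC-HIT | VC [45, 19, 16, 44, 20]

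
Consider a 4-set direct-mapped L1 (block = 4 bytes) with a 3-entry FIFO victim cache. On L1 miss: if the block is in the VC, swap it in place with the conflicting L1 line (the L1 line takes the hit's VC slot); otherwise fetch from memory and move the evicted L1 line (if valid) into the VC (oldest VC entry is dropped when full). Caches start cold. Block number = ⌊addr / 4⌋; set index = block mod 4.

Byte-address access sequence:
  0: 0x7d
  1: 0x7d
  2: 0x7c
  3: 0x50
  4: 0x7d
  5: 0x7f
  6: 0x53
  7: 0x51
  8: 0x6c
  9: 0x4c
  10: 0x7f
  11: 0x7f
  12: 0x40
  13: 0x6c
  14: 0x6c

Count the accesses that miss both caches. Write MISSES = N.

#0 0x7d→b31/s3 MISS; vc=[]
#1 0x7d→b31/s3 L1-HIT; vc=[]
#2 0x7c→b31/s3 L1-HIT; vc=[]
#3 0x50→b20/s0 MISS; vc=[]
#4 0x7d→b31/s3 L1-HIT; vc=[]
#5 0x7f→b31/s3 L1-HIT; vc=[]
#6 0x53→b20/s0 L1-HIT; vc=[]
#7 0x51→b20/s0 L1-HIT; vc=[]
#8 0x6c→b27/s3 MISS; vc=[31]
#9 0x4c→b19/s3 MISS; vc=[31,27]
#10 0x7f→b31/s3 VC-HIT; vc=[19,27]
#11 0x7f→b31/s3 L1-HIT; vc=[19,27]
#12 0x40→b16/s0 MISS; vc=[19,27,20]
#13 0x6c→b27/s3 VC-HIT; vc=[19,31,20]
#14 0x6c→b27/s3 L1-HIT; vc=[19,31,20]

MISSES = 5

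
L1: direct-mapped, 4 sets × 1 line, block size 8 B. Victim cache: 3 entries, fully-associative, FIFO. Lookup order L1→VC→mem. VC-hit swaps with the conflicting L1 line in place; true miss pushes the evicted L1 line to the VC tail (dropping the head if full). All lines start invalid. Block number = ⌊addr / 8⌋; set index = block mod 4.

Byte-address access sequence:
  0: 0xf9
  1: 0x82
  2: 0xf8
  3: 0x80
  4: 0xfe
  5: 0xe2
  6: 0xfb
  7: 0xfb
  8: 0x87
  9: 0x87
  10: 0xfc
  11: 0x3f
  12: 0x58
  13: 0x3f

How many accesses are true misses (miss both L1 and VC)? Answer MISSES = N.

#0 0xf9→b31/s3 MISS; vc=[]
#1 0x82→b16/s0 MISS; vc=[]
#2 0xf8→b31/s3 L1-HIT; vc=[]
#3 0x80→b16/s0 L1-HIT; vc=[]
#4 0xfe→b31/s3 L1-HIT; vc=[]
#5 0xe2→b28/s0 MISS; vc=[16]
#6 0xfb→b31/s3 L1-HIT; vc=[16]
#7 0xfb→b31/s3 L1-HIT; vc=[16]
#8 0x87→b16/s0 VC-HIT; vc=[28]
#9 0x87→b16/s0 L1-HIT; vc=[28]
#10 0xfc→b31/s3 L1-HIT; vc=[28]
#11 0x3f→b7/s3 MISS; vc=[28,31]
#12 0x58→b11/s3 MISS; vc=[28,31,7]
#13 0x3f→b7/s3 VC-HIT; vc=[28,31,11]

MISSES = 5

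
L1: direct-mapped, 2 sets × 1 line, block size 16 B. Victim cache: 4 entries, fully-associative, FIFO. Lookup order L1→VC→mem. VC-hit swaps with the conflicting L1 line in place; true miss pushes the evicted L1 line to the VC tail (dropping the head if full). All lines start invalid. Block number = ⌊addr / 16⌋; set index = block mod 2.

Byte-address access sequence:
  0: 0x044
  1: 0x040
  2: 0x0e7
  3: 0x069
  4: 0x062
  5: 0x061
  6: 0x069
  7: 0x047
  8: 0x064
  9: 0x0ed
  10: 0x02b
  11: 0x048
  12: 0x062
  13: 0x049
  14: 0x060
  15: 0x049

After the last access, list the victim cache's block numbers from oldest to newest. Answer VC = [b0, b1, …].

  [0] addr=0x44 blk=4 s=0: MISS | VC []
  [1] addr=0x40 blk=4 s=0: L1-HIT | VC []
  [2] addr=0xe7 blk=14 s=0: MISS | VC [4]
  [3] addr=0x69 blk=6 s=0: MISS | VC [4, 14]
  [4] addr=0x62 blk=6 s=0: L1-HIT | VC [4, 14]
  [5] addr=0x61 blk=6 s=0: L1-HIT | VC [4, 14]
  [6] addr=0x69 blk=6 s=0: L1-HIT | VC [4, 14]
  [7] addr=0x47 blk=4 s=0: VC-HIT | VC [6, 14]
  [8] addr=0x64 blk=6 s=0: VC-HIT | VC [4, 14]
  [9] addr=0xed blk=14 s=0: VC-HIT | VC [4, 6]
  [10] addr=0x2b blk=2 s=0: MISS | VC [4, 6, 14]
  [11] addr=0x48 blk=4 s=0: VC-HIT | VC [2, 6, 14]
  [12] addr=0x62 blk=6 s=0: VC-HIT | VC [2, 4, 14]
  [13] addr=0x49 blk=4 s=0: VC-HIT | VC [2, 6, 14]
  [14] addr=0x60 blk=6 s=0: VC-HIT | VC [2, 4, 14]
  [15] addr=0x49 blk=4 s=0: VC-HIT | VC [2, 6, 14]

VC = [2, 6, 14]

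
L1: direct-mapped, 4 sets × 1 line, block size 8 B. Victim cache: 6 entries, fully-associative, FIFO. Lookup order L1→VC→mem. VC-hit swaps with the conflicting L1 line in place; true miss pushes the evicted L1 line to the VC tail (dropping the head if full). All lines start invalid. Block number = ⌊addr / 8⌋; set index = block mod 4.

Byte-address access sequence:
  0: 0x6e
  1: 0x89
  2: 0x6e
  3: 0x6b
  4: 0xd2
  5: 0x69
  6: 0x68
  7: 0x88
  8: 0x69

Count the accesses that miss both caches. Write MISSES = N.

MISSES = 3

  [0] addr=0x6e blk=13 s=1: MISS | VC []
  [1] addr=0x89 blk=17 s=1: MISS | VC [13]
  [2] addr=0x6e blk=13 s=1: VC-HIT | VC [17]
  [3] addr=0x6b blk=13 s=1: L1-HIT | VC [17]
  [4] addr=0xd2 blk=26 s=2: MISS | VC [17]
  [5] addr=0x69 blk=13 s=1: L1-HIT | VC [17]
  [6] addr=0x68 blk=13 s=1: L1-HIT | VC [17]
  [7] addr=0x88 blk=17 s=1: VC-HIT | VC [13]
  [8] addr=0x69 blk=13 s=1: VC-HIT | VC [17]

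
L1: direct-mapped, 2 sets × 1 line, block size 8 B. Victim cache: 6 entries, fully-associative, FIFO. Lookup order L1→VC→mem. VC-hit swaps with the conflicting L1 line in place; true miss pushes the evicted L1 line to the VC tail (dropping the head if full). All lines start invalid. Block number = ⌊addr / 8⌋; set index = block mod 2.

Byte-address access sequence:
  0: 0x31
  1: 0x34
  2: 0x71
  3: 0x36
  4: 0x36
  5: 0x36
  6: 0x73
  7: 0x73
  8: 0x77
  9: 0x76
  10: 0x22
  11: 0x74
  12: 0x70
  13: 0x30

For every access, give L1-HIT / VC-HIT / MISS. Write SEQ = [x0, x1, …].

SEQ = [MISS, L1-HIT, MISS, VC-HIT, L1-HIT, L1-HIT, VC-HIT, L1-HIT, L1-HIT, L1-HIT, MISS, VC-HIT, L1-HIT, VC-HIT]

#0 0x31→b6/s0 MISS; vc=[]
#1 0x34→b6/s0 L1-HIT; vc=[]
#2 0x71→b14/s0 MISS; vc=[6]
#3 0x36→b6/s0 VC-HIT; vc=[14]
#4 0x36→b6/s0 L1-HIT; vc=[14]
#5 0x36→b6/s0 L1-HIT; vc=[14]
#6 0x73→b14/s0 VC-HIT; vc=[6]
#7 0x73→b14/s0 L1-HIT; vc=[6]
#8 0x77→b14/s0 L1-HIT; vc=[6]
#9 0x76→b14/s0 L1-HIT; vc=[6]
#10 0x22→b4/s0 MISS; vc=[6,14]
#11 0x74→b14/s0 VC-HIT; vc=[6,4]
#12 0x70→b14/s0 L1-HIT; vc=[6,4]
#13 0x30→b6/s0 VC-HIT; vc=[14,4]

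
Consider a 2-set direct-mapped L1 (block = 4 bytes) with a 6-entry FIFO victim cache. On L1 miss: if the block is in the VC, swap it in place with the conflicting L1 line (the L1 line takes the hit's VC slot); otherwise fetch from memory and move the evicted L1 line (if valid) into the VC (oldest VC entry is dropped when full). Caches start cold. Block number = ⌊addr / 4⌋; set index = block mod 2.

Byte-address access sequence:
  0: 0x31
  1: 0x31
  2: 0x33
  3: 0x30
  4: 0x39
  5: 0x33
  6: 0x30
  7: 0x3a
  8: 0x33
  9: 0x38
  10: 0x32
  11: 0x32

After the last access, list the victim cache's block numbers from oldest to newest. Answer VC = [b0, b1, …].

VC = [14]

#0 0x31→b12/s0 MISS; vc=[]
#1 0x31→b12/s0 L1-HIT; vc=[]
#2 0x33→b12/s0 L1-HIT; vc=[]
#3 0x30→b12/s0 L1-HIT; vc=[]
#4 0x39→b14/s0 MISS; vc=[12]
#5 0x33→b12/s0 VC-HIT; vc=[14]
#6 0x30→b12/s0 L1-HIT; vc=[14]
#7 0x3a→b14/s0 VC-HIT; vc=[12]
#8 0x33→b12/s0 VC-HIT; vc=[14]
#9 0x38→b14/s0 VC-HIT; vc=[12]
#10 0x32→b12/s0 VC-HIT; vc=[14]
#11 0x32→b12/s0 L1-HIT; vc=[14]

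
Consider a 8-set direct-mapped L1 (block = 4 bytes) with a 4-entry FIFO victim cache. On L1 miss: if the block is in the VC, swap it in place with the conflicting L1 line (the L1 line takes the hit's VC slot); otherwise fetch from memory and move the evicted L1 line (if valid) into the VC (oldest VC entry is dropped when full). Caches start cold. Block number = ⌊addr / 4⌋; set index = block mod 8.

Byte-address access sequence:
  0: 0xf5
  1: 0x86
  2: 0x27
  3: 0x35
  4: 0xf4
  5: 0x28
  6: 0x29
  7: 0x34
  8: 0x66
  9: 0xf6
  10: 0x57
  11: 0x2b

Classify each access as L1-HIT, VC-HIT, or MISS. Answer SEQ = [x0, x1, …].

SEQ = [MISS, MISS, MISS, MISS, VC-HIT, MISS, L1-HIT, VC-HIT, MISS, VC-HIT, MISS, L1-HIT]

  [0] addr=0xf5 blk=61 s=5: MISS | VC []
  [1] addr=0x86 blk=33 s=1: MISS | VC []
  [2] addr=0x27 blk=9 s=1: MISS | VC [33]
  [3] addr=0x35 blk=13 s=5: MISS | VC [33, 61]
  [4] addr=0xf4 blk=61 s=5: VC-HIT | VC [33, 13]
  [5] addr=0x28 blk=10 s=2: MISS | VC [33, 13]
  [6] addr=0x29 blk=10 s=2: L1-HIT | VC [33, 13]
  [7] addr=0x34 blk=13 s=5: VC-HIT | VC [33, 61]
  [8] addr=0x66 blk=25 s=1: MISS | VC [33, 61, 9]
  [9] addr=0xf6 blk=61 s=5: VC-HIT | VC [33, 13, 9]
  [10] addr=0x57 blk=21 s=5: MISS | VC [33, 13, 9, 61]
  [11] addr=0x2b blk=10 s=2: L1-HIT | VC [33, 13, 9, 61]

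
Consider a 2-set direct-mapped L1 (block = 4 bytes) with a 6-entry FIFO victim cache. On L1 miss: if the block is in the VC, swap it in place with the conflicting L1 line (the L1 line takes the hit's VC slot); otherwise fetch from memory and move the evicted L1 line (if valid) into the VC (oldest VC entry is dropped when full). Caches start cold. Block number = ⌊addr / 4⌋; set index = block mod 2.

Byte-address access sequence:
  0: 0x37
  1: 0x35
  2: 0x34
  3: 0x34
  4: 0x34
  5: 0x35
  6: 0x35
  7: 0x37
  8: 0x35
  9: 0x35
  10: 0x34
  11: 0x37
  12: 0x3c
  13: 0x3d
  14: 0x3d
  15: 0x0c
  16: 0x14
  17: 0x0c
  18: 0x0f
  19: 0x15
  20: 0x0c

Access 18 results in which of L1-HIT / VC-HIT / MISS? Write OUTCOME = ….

0: 0x37 (blk 13, set 1) → MISS  vc=[]
1: 0x35 (blk 13, set 1) → L1-HIT  vc=[]
2: 0x34 (blk 13, set 1) → L1-HIT  vc=[]
3: 0x34 (blk 13, set 1) → L1-HIT  vc=[]
4: 0x34 (blk 13, set 1) → L1-HIT  vc=[]
5: 0x35 (blk 13, set 1) → L1-HIT  vc=[]
6: 0x35 (blk 13, set 1) → L1-HIT  vc=[]
7: 0x37 (blk 13, set 1) → L1-HIT  vc=[]
8: 0x35 (blk 13, set 1) → L1-HIT  vc=[]
9: 0x35 (blk 13, set 1) → L1-HIT  vc=[]
10: 0x34 (blk 13, set 1) → L1-HIT  vc=[]
11: 0x37 (blk 13, set 1) → L1-HIT  vc=[]
12: 0x3c (blk 15, set 1) → MISS  vc=[13]
13: 0x3d (blk 15, set 1) → L1-HIT  vc=[13]
14: 0x3d (blk 15, set 1) → L1-HIT  vc=[13]
15: 0xc (blk 3, set 1) → MISS  vc=[13, 15]
16: 0x14 (blk 5, set 1) → MISS  vc=[13, 15, 3]
17: 0xc (blk 3, set 1) → VC-HIT  vc=[13, 15, 5]
18: 0xf (blk 3, set 1) → L1-HIT  vc=[13, 15, 5]
19: 0x15 (blk 5, set 1) → VC-HIT  vc=[13, 15, 3]
20: 0xc (blk 3, set 1) → VC-HIT  vc=[13, 15, 5]

OUTCOME = L1-HIT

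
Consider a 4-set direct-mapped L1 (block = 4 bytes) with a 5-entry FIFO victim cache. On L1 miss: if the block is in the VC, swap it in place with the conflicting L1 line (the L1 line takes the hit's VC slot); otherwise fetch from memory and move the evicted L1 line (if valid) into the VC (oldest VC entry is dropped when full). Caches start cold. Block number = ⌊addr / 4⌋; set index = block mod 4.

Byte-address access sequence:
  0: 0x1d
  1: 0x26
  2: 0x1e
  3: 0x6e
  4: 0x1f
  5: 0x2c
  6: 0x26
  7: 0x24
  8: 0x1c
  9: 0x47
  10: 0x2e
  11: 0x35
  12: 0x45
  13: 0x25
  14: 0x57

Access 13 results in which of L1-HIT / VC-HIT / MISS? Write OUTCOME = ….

#0 0x1d→b7/s3 MISS; vc=[]
#1 0x26→b9/s1 MISS; vc=[]
#2 0x1e→b7/s3 L1-HIT; vc=[]
#3 0x6e→b27/s3 MISS; vc=[7]
#4 0x1f→b7/s3 VC-HIT; vc=[27]
#5 0x2c→b11/s3 MISS; vc=[27,7]
#6 0x26→b9/s1 L1-HIT; vc=[27,7]
#7 0x24→b9/s1 L1-HIT; vc=[27,7]
#8 0x1c→b7/s3 VC-HIT; vc=[27,11]
#9 0x47→b17/s1 MISS; vc=[27,11,9]
#10 0x2e→b11/s3 VC-HIT; vc=[27,7,9]
#11 0x35→b13/s1 MISS; vc=[27,7,9,17]
#12 0x45→b17/s1 VC-HIT; vc=[27,7,9,13]
#13 0x25→b9/s1 VC-HIT; vc=[27,7,17,13]
#14 0x57→b21/s1 MISS; vc=[27,7,17,13,9]

OUTCOME = VC-HIT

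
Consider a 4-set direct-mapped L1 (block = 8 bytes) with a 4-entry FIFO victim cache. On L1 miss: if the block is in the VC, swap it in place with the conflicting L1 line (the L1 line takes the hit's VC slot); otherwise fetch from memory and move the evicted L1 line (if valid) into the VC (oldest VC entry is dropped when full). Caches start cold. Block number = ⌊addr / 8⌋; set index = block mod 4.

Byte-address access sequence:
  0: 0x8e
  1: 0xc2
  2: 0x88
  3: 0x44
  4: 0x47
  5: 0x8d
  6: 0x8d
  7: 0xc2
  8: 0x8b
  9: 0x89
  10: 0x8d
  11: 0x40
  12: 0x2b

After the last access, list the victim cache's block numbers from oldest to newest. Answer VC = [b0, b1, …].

  [0] addr=0x8e blk=17 s=1: MISS | VC []
  [1] addr=0xc2 blk=24 s=0: MISS | VC []
  [2] addr=0x88 blk=17 s=1: L1-HIT | VC []
  [3] addr=0x44 blk=8 s=0: MISS | VC [24]
  [4] addr=0x47 blk=8 s=0: L1-HIT | VC [24]
  [5] addr=0x8d blk=17 s=1: L1-HIT | VC [24]
  [6] addr=0x8d blk=17 s=1: L1-HIT | VC [24]
  [7] addr=0xc2 blk=24 s=0: VC-HIT | VC [8]
  [8] addr=0x8b blk=17 s=1: L1-HIT | VC [8]
  [9] addr=0x89 blk=17 s=1: L1-HIT | VC [8]
  [10] addr=0x8d blk=17 s=1: L1-HIT | VC [8]
  [11] addr=0x40 blk=8 s=0: VC-HIT | VC [24]
  [12] addr=0x2b blk=5 s=1: MISS | VC [24, 17]

VC = [24, 17]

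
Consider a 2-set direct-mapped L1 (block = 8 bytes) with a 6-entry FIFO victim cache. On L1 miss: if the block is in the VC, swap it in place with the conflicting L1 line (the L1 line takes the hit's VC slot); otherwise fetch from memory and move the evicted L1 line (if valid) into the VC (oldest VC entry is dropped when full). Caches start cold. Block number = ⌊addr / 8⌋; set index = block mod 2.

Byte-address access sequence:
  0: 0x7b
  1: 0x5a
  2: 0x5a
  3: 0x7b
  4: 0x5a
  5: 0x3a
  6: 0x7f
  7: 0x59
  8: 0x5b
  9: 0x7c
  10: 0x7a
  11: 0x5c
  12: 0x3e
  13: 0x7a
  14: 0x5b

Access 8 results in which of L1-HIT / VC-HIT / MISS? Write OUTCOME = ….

OUTCOME = L1-HIT

0: 0x7b (blk 15, set 1) → MISS  vc=[]
1: 0x5a (blk 11, set 1) → MISS  vc=[15]
2: 0x5a (blk 11, set 1) → L1-HIT  vc=[15]
3: 0x7b (blk 15, set 1) → VC-HIT  vc=[11]
4: 0x5a (blk 11, set 1) → VC-HIT  vc=[15]
5: 0x3a (blk 7, set 1) → MISS  vc=[15, 11]
6: 0x7f (blk 15, set 1) → VC-HIT  vc=[7, 11]
7: 0x59 (blk 11, set 1) → VC-HIT  vc=[7, 15]
8: 0x5b (blk 11, set 1) → L1-HIT  vc=[7, 15]
9: 0x7c (blk 15, set 1) → VC-HIT  vc=[7, 11]
10: 0x7a (blk 15, set 1) → L1-HIT  vc=[7, 11]
11: 0x5c (blk 11, set 1) → VC-HIT  vc=[7, 15]
12: 0x3e (blk 7, set 1) → VC-HIT  vc=[11, 15]
13: 0x7a (blk 15, set 1) → VC-HIT  vc=[11, 7]
14: 0x5b (blk 11, set 1) → VC-HIT  vc=[15, 7]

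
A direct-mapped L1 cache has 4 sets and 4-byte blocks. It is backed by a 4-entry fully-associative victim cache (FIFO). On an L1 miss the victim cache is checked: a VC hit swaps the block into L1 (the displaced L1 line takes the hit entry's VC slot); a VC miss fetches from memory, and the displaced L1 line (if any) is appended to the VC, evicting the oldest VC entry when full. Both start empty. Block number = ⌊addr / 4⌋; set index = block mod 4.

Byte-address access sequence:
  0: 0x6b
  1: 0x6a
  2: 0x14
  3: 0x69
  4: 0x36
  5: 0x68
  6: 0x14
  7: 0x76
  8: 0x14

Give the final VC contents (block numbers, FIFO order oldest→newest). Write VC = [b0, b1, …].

VC = [13, 29]

0: 0x6b (blk 26, set 2) → MISS  vc=[]
1: 0x6a (blk 26, set 2) → L1-HIT  vc=[]
2: 0x14 (blk 5, set 1) → MISS  vc=[]
3: 0x69 (blk 26, set 2) → L1-HIT  vc=[]
4: 0x36 (blk 13, set 1) → MISS  vc=[5]
5: 0x68 (blk 26, set 2) → L1-HIT  vc=[5]
6: 0x14 (blk 5, set 1) → VC-HIT  vc=[13]
7: 0x76 (blk 29, set 1) → MISS  vc=[13, 5]
8: 0x14 (blk 5, set 1) → VC-HIT  vc=[13, 29]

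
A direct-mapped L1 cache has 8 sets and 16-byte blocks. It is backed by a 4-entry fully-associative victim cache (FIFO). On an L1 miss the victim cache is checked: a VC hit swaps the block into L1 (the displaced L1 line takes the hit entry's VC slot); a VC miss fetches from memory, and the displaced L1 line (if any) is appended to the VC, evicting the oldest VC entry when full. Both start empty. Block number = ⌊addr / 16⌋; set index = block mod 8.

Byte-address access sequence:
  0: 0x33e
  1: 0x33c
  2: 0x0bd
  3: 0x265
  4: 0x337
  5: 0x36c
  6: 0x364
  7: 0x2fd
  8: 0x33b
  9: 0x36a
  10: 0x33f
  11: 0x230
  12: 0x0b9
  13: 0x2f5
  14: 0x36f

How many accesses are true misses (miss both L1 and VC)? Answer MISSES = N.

  [0] addr=0x33e blk=51 s=3: MISS | VC []
  [1] addr=0x33c blk=51 s=3: L1-HIT | VC []
  [2] addr=0xbd blk=11 s=3: MISS | VC [51]
  [3] addr=0x265 blk=38 s=6: MISS | VC [51]
  [4] addr=0x337 blk=51 s=3: VC-HIT | VC [11]
  [5] addr=0x36c blk=54 s=6: MISS | VC [11, 38]
  [6] addr=0x364 blk=54 s=6: L1-HIT | VC [11, 38]
  [7] addr=0x2fd blk=47 s=7: MISS | VC [11, 38]
  [8] addr=0x33b blk=51 s=3: L1-HIT | VC [11, 38]
  [9] addr=0x36a blk=54 s=6: L1-HIT | VC [11, 38]
  [10] addr=0x33f blk=51 s=3: L1-HIT | VC [11, 38]
  [11] addr=0x230 blk=35 s=3: MISS | VC [11, 38, 51]
  [12] addr=0xb9 blk=11 s=3: VC-HIT | VC [35, 38, 51]
  [13] addr=0x2f5 blk=47 s=7: L1-HIT | VC [35, 38, 51]
  [14] addr=0x36f blk=54 s=6: L1-HIT | VC [35, 38, 51]

MISSES = 6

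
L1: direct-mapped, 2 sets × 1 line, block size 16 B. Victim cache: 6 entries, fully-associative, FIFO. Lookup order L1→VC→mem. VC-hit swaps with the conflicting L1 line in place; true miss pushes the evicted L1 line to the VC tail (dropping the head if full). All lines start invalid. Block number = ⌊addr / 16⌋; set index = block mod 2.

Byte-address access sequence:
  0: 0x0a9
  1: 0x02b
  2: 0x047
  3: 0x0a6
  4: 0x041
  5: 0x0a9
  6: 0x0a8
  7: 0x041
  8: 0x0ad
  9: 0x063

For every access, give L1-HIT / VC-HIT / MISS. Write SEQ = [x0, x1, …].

0: 0xa9 (blk 10, set 0) → MISS  vc=[]
1: 0x2b (blk 2, set 0) → MISS  vc=[10]
2: 0x47 (blk 4, set 0) → MISS  vc=[10, 2]
3: 0xa6 (blk 10, set 0) → VC-HIT  vc=[4, 2]
4: 0x41 (blk 4, set 0) → VC-HIT  vc=[10, 2]
5: 0xa9 (blk 10, set 0) → VC-HIT  vc=[4, 2]
6: 0xa8 (blk 10, set 0) → L1-HIT  vc=[4, 2]
7: 0x41 (blk 4, set 0) → VC-HIT  vc=[10, 2]
8: 0xad (blk 10, set 0) → VC-HIT  vc=[4, 2]
9: 0x63 (blk 6, set 0) → MISS  vc=[4, 2, 10]

SEQ = [MISS, MISS, MISS, VC-HIT, VC-HIT, VC-HIT, L1-HIT, VC-HIT, VC-HIT, MISS]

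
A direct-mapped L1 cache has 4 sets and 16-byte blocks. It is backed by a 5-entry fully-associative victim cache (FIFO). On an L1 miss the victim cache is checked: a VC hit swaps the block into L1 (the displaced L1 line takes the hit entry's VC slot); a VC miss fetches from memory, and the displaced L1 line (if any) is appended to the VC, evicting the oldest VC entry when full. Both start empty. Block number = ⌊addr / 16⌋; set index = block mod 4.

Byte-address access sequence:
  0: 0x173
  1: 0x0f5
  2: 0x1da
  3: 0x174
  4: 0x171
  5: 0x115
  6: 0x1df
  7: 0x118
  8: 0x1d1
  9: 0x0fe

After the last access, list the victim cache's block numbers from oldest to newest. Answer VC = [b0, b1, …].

#0 0x173→b23/s3 MISS; vc=[]
#1 0xf5→b15/s3 MISS; vc=[23]
#2 0x1da→b29/s1 MISS; vc=[23]
#3 0x174→b23/s3 VC-HIT; vc=[15]
#4 0x171→b23/s3 L1-HIT; vc=[15]
#5 0x115→b17/s1 MISS; vc=[15,29]
#6 0x1df→b29/s1 VC-HIT; vc=[15,17]
#7 0x118→b17/s1 VC-HIT; vc=[15,29]
#8 0x1d1→b29/s1 VC-HIT; vc=[15,17]
#9 0xfe→b15/s3 VC-HIT; vc=[23,17]

VC = [23, 17]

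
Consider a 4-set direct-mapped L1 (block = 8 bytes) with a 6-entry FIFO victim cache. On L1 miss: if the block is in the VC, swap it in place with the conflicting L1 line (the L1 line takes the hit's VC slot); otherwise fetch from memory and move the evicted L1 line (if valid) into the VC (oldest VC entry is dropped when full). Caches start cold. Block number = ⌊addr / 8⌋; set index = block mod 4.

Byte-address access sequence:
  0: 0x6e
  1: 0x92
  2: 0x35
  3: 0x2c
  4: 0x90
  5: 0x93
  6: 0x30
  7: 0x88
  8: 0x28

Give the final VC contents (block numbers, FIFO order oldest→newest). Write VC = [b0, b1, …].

VC = [18, 13, 17]

0: 0x6e (blk 13, set 1) → MISS  vc=[]
1: 0x92 (blk 18, set 2) → MISS  vc=[]
2: 0x35 (blk 6, set 2) → MISS  vc=[18]
3: 0x2c (blk 5, set 1) → MISS  vc=[18, 13]
4: 0x90 (blk 18, set 2) → VC-HIT  vc=[6, 13]
5: 0x93 (blk 18, set 2) → L1-HIT  vc=[6, 13]
6: 0x30 (blk 6, set 2) → VC-HIT  vc=[18, 13]
7: 0x88 (blk 17, set 1) → MISS  vc=[18, 13, 5]
8: 0x28 (blk 5, set 1) → VC-HIT  vc=[18, 13, 17]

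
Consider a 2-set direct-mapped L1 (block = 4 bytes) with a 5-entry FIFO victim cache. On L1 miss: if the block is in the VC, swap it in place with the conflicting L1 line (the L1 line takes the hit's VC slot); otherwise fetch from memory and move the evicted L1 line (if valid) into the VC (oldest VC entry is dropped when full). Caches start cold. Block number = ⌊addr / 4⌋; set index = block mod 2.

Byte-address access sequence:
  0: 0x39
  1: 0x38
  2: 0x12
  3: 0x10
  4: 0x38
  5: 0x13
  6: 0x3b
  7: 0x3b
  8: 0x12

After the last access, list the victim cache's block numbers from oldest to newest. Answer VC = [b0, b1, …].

  [0] addr=0x39 blk=14 s=0: MISS | VC []
  [1] addr=0x38 blk=14 s=0: L1-HIT | VC []
  [2] addr=0x12 blk=4 s=0: MISS | VC [14]
  [3] addr=0x10 blk=4 s=0: L1-HIT | VC [14]
  [4] addr=0x38 blk=14 s=0: VC-HIT | VC [4]
  [5] addr=0x13 blk=4 s=0: VC-HIT | VC [14]
  [6] addr=0x3b blk=14 s=0: VC-HIT | VC [4]
  [7] addr=0x3b blk=14 s=0: L1-HIT | VC [4]
  [8] addr=0x12 blk=4 s=0: VC-HIT | VC [14]

VC = [14]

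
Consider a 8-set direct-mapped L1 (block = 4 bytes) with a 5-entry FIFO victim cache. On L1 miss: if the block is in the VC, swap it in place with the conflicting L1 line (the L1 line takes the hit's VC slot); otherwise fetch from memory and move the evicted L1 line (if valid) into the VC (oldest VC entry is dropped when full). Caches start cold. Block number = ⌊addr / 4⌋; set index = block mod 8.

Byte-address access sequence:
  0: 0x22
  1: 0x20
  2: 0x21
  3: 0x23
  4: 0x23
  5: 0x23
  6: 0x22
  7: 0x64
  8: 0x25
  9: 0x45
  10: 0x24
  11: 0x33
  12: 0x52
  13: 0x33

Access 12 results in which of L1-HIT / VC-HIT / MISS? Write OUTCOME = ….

0: 0x22 (blk 8, set 0) → MISS  vc=[]
1: 0x20 (blk 8, set 0) → L1-HIT  vc=[]
2: 0x21 (blk 8, set 0) → L1-HIT  vc=[]
3: 0x23 (blk 8, set 0) → L1-HIT  vc=[]
4: 0x23 (blk 8, set 0) → L1-HIT  vc=[]
5: 0x23 (blk 8, set 0) → L1-HIT  vc=[]
6: 0x22 (blk 8, set 0) → L1-HIT  vc=[]
7: 0x64 (blk 25, set 1) → MISS  vc=[]
8: 0x25 (blk 9, set 1) → MISS  vc=[25]
9: 0x45 (blk 17, set 1) → MISS  vc=[25, 9]
10: 0x24 (blk 9, set 1) → VC-HIT  vc=[25, 17]
11: 0x33 (blk 12, set 4) → MISS  vc=[25, 17]
12: 0x52 (blk 20, set 4) → MISS  vc=[25, 17, 12]
13: 0x33 (blk 12, set 4) → VC-HIT  vc=[25, 17, 20]

OUTCOME = MISS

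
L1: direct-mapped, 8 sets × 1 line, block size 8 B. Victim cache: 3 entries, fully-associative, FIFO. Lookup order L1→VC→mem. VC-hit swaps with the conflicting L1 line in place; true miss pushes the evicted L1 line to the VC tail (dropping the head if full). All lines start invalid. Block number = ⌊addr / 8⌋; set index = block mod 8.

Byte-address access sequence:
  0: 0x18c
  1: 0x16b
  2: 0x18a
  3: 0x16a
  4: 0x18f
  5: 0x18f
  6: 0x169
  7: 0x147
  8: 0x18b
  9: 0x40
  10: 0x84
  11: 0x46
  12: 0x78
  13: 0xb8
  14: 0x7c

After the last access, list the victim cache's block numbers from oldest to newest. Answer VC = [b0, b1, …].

VC = [40, 16, 23]

  [0] addr=0x18c blk=49 s=1: MISS | VC []
  [1] addr=0x16b blk=45 s=5: MISS | VC []
  [2] addr=0x18a blk=49 s=1: L1-HIT | VC []
  [3] addr=0x16a blk=45 s=5: L1-HIT | VC []
  [4] addr=0x18f blk=49 s=1: L1-HIT | VC []
  [5] addr=0x18f blk=49 s=1: L1-HIT | VC []
  [6] addr=0x169 blk=45 s=5: L1-HIT | VC []
  [7] addr=0x147 blk=40 s=0: MISS | VC []
  [8] addr=0x18b blk=49 s=1: L1-HIT | VC []
  [9] addr=0x40 blk=8 s=0: MISS | VC [40]
  [10] addr=0x84 blk=16 s=0: MISS | VC [40, 8]
  [11] addr=0x46 blk=8 s=0: VC-HIT | VC [40, 16]
  [12] addr=0x78 blk=15 s=7: MISS | VC [40, 16]
  [13] addr=0xb8 blk=23 s=7: MISS | VC [40, 16, 15]
  [14] addr=0x7c blk=15 s=7: VC-HIT | VC [40, 16, 23]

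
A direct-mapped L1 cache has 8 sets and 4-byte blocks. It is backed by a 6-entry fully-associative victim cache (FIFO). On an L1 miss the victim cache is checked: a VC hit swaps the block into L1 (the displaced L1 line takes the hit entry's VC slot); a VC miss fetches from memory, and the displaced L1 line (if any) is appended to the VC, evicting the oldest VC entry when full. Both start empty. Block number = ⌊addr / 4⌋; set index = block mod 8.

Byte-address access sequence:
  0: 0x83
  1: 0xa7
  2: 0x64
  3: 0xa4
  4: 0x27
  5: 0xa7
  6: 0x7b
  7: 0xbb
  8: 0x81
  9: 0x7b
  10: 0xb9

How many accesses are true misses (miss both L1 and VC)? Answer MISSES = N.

0: 0x83 (blk 32, set 0) → MISS  vc=[]
1: 0xa7 (blk 41, set 1) → MISS  vc=[]
2: 0x64 (blk 25, set 1) → MISS  vc=[41]
3: 0xa4 (blk 41, set 1) → VC-HIT  vc=[25]
4: 0x27 (blk 9, set 1) → MISS  vc=[25, 41]
5: 0xa7 (blk 41, set 1) → VC-HIT  vc=[25, 9]
6: 0x7b (blk 30, set 6) → MISS  vc=[25, 9]
7: 0xbb (blk 46, set 6) → MISS  vc=[25, 9, 30]
8: 0x81 (blk 32, set 0) → L1-HIT  vc=[25, 9, 30]
9: 0x7b (blk 30, set 6) → VC-HIT  vc=[25, 9, 46]
10: 0xb9 (blk 46, set 6) → VC-HIT  vc=[25, 9, 30]

MISSES = 6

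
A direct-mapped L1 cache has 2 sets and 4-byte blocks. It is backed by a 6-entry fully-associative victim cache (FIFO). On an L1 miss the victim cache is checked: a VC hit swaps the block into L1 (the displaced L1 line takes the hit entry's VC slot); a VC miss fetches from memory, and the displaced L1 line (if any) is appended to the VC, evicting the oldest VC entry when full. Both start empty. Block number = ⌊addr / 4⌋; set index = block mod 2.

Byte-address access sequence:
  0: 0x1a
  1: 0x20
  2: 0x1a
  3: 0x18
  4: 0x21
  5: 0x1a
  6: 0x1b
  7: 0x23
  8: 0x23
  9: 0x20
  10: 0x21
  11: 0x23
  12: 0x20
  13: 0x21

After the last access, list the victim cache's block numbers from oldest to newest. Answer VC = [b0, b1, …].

VC = [6]

  [0] addr=0x1a blk=6 s=0: MISS | VC []
  [1] addr=0x20 blk=8 s=0: MISS | VC [6]
  [2] addr=0x1a blk=6 s=0: VC-HIT | VC [8]
  [3] addr=0x18 blk=6 s=0: L1-HIT | VC [8]
  [4] addr=0x21 blk=8 s=0: VC-HIT | VC [6]
  [5] addr=0x1a blk=6 s=0: VC-HIT | VC [8]
  [6] addr=0x1b blk=6 s=0: L1-HIT | VC [8]
  [7] addr=0x23 blk=8 s=0: VC-HIT | VC [6]
  [8] addr=0x23 blk=8 s=0: L1-HIT | VC [6]
  [9] addr=0x20 blk=8 s=0: L1-HIT | VC [6]
  [10] addr=0x21 blk=8 s=0: L1-HIT | VC [6]
  [11] addr=0x23 blk=8 s=0: L1-HIT | VC [6]
  [12] addr=0x20 blk=8 s=0: L1-HIT | VC [6]
  [13] addr=0x21 blk=8 s=0: L1-HIT | VC [6]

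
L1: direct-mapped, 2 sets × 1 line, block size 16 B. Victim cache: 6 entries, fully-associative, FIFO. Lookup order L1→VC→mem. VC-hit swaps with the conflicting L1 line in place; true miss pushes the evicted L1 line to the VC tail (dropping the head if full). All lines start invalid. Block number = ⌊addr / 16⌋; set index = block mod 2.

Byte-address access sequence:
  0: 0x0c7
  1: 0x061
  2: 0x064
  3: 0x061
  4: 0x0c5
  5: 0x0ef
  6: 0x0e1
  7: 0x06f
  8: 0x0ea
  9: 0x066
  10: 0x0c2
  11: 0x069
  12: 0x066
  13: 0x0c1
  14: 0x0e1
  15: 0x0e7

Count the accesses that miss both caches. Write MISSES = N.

MISSES = 3

0: 0xc7 (blk 12, set 0) → MISS  vc=[]
1: 0x61 (blk 6, set 0) → MISS  vc=[12]
2: 0x64 (blk 6, set 0) → L1-HIT  vc=[12]
3: 0x61 (blk 6, set 0) → L1-HIT  vc=[12]
4: 0xc5 (blk 12, set 0) → VC-HIT  vc=[6]
5: 0xef (blk 14, set 0) → MISS  vc=[6, 12]
6: 0xe1 (blk 14, set 0) → L1-HIT  vc=[6, 12]
7: 0x6f (blk 6, set 0) → VC-HIT  vc=[14, 12]
8: 0xea (blk 14, set 0) → VC-HIT  vc=[6, 12]
9: 0x66 (blk 6, set 0) → VC-HIT  vc=[14, 12]
10: 0xc2 (blk 12, set 0) → VC-HIT  vc=[14, 6]
11: 0x69 (blk 6, set 0) → VC-HIT  vc=[14, 12]
12: 0x66 (blk 6, set 0) → L1-HIT  vc=[14, 12]
13: 0xc1 (blk 12, set 0) → VC-HIT  vc=[14, 6]
14: 0xe1 (blk 14, set 0) → VC-HIT  vc=[12, 6]
15: 0xe7 (blk 14, set 0) → L1-HIT  vc=[12, 6]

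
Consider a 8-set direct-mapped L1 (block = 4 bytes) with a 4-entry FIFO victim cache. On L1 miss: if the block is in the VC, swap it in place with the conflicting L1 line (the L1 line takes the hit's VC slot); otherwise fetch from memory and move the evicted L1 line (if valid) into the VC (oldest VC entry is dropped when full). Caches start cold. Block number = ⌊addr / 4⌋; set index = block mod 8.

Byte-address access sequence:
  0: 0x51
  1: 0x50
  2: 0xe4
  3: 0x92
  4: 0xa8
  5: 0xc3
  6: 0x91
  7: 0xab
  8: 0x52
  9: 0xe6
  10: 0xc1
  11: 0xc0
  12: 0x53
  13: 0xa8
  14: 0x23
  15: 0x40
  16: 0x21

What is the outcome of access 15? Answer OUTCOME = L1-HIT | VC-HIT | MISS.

#0 0x51→b20/s4 MISS; vc=[]
#1 0x50→b20/s4 L1-HIT; vc=[]
#2 0xe4→b57/s1 MISS; vc=[]
#3 0x92→b36/s4 MISS; vc=[20]
#4 0xa8→b42/s2 MISS; vc=[20]
#5 0xc3→b48/s0 MISS; vc=[20]
#6 0x91→b36/s4 L1-HIT; vc=[20]
#7 0xab→b42/s2 L1-HIT; vc=[20]
#8 0x52→b20/s4 VC-HIT; vc=[36]
#9 0xe6→b57/s1 L1-HIT; vc=[36]
#10 0xc1→b48/s0 L1-HIT; vc=[36]
#11 0xc0→b48/s0 L1-HIT; vc=[36]
#12 0x53→b20/s4 L1-HIT; vc=[36]
#13 0xa8→b42/s2 L1-HIT; vc=[36]
#14 0x23→b8/s0 MISS; vc=[36,48]
#15 0x40→b16/s0 MISS; vc=[36,48,8]
#16 0x21→b8/s0 VC-HIT; vc=[36,48,16]

OUTCOME = MISS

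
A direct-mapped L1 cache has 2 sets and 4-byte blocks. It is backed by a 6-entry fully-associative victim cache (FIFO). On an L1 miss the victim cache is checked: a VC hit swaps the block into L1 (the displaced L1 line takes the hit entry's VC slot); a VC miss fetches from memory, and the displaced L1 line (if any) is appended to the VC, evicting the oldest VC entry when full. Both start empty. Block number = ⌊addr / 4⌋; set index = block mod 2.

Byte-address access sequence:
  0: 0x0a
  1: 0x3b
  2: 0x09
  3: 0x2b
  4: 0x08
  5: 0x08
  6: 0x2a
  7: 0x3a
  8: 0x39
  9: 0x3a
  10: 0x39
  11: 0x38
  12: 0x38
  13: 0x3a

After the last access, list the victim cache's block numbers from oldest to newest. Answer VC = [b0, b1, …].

VC = [10, 2]

  [0] addr=0xa blk=2 s=0: MISS | VC []
  [1] addr=0x3b blk=14 s=0: MISS | VC [2]
  [2] addr=0x9 blk=2 s=0: VC-HIT | VC [14]
  [3] addr=0x2b blk=10 s=0: MISS | VC [14, 2]
  [4] addr=0x8 blk=2 s=0: VC-HIT | VC [14, 10]
  [5] addr=0x8 blk=2 s=0: L1-HIT | VC [14, 10]
  [6] addr=0x2a blk=10 s=0: VC-HIT | VC [14, 2]
  [7] addr=0x3a blk=14 s=0: VC-HIT | VC [10, 2]
  [8] addr=0x39 blk=14 s=0: L1-HIT | VC [10, 2]
  [9] addr=0x3a blk=14 s=0: L1-HIT | VC [10, 2]
  [10] addr=0x39 blk=14 s=0: L1-HIT | VC [10, 2]
  [11] addr=0x38 blk=14 s=0: L1-HIT | VC [10, 2]
  [12] addr=0x38 blk=14 s=0: L1-HIT | VC [10, 2]
  [13] addr=0x3a blk=14 s=0: L1-HIT | VC [10, 2]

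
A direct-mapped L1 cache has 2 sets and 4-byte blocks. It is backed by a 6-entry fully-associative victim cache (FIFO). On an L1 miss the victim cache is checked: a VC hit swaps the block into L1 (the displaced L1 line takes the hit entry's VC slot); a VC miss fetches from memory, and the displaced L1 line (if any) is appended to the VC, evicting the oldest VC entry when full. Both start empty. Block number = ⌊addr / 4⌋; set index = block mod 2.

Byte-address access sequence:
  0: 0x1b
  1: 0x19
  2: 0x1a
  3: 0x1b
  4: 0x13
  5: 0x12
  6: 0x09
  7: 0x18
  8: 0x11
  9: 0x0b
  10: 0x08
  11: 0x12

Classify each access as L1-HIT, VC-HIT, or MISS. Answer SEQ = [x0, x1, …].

0: 0x1b (blk 6, set 0) → MISS  vc=[]
1: 0x19 (blk 6, set 0) → L1-HIT  vc=[]
2: 0x1a (blk 6, set 0) → L1-HIT  vc=[]
3: 0x1b (blk 6, set 0) → L1-HIT  vc=[]
4: 0x13 (blk 4, set 0) → MISS  vc=[6]
5: 0x12 (blk 4, set 0) → L1-HIT  vc=[6]
6: 0x9 (blk 2, set 0) → MISS  vc=[6, 4]
7: 0x18 (blk 6, set 0) → VC-HIT  vc=[2, 4]
8: 0x11 (blk 4, set 0) → VC-HIT  vc=[2, 6]
9: 0xb (blk 2, set 0) → VC-HIT  vc=[4, 6]
10: 0x8 (blk 2, set 0) → L1-HIT  vc=[4, 6]
11: 0x12 (blk 4, set 0) → VC-HIT  vc=[2, 6]

SEQ = [MISS, L1-HIT, L1-HIT, L1-HIT, MISS, L1-HIT, MISS, VC-HIT, VC-HIT, VC-HIT, L1-HIT, VC-HIT]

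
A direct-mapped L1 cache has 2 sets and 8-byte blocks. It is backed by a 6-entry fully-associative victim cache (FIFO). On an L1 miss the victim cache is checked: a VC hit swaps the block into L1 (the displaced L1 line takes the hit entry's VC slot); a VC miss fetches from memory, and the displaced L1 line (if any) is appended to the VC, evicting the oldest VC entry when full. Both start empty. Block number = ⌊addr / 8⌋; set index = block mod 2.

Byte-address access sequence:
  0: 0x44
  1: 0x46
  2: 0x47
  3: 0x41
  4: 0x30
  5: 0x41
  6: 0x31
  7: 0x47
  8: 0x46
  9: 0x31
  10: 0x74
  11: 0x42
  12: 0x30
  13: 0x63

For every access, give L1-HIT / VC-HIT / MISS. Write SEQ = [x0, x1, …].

  [0] addr=0x44 blk=8 s=0: MISS | VC []
  [1] addr=0x46 blk=8 s=0: L1-HIT | VC []
  [2] addr=0x47 blk=8 s=0: L1-HIT | VC []
  [3] addr=0x41 blk=8 s=0: L1-HIT | VC []
  [4] addr=0x30 blk=6 s=0: MISS | VC [8]
  [5] addr=0x41 blk=8 s=0: VC-HIT | VC [6]
  [6] addr=0x31 blk=6 s=0: VC-HIT | VC [8]
  [7] addr=0x47 blk=8 s=0: VC-HIT | VC [6]
  [8] addr=0x46 blk=8 s=0: L1-HIT | VC [6]
  [9] addr=0x31 blk=6 s=0: VC-HIT | VC [8]
  [10] addr=0x74 blk=14 s=0: MISS | VC [8, 6]
  [11] addr=0x42 blk=8 s=0: VC-HIT | VC [14, 6]
  [12] addr=0x30 blk=6 s=0: VC-HIT | VC [14, 8]
  [13] addr=0x63 blk=12 s=0: MISS | VC [14, 8, 6]

SEQ = [MISS, L1-HIT, L1-HIT, L1-HIT, MISS, VC-HIT, VC-HIT, VC-HIT, L1-HIT, VC-HIT, MISS, VC-HIT, VC-HIT, MISS]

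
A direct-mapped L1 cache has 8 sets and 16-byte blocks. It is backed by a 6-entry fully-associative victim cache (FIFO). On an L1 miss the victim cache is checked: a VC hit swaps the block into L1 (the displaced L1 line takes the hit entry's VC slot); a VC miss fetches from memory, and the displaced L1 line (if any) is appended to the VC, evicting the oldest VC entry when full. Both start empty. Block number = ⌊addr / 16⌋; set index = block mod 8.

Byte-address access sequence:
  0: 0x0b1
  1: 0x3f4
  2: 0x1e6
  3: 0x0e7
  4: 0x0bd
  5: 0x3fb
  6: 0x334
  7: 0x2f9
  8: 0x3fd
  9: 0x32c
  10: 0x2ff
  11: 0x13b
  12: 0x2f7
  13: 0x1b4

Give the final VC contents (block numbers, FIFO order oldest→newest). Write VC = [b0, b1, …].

  [0] addr=0xb1 blk=11 s=3: MISS | VC []
  [1] addr=0x3f4 blk=63 s=7: MISS | VC []
  [2] addr=0x1e6 blk=30 s=6: MISS | VC []
  [3] addr=0xe7 blk=14 s=6: MISS | VC [30]
  [4] addr=0xbd blk=11 s=3: L1-HIT | VC [30]
  [5] addr=0x3fb blk=63 s=7: L1-HIT | VC [30]
  [6] addr=0x334 blk=51 s=3: MISS | VC [30, 11]
  [7] addr=0x2f9 blk=47 s=7: MISS | VC [30, 11, 63]
  [8] addr=0x3fd blk=63 s=7: VC-HIT | VC [30, 11, 47]
  [9] addr=0x32c blk=50 s=2: MISS | VC [30, 11, 47]
  [10] addr=0x2ff blk=47 s=7: VC-HIT | VC [30, 11, 63]
  [11] addr=0x13b blk=19 s=3: MISS | VC [30, 11, 63, 51]
  [12] addr=0x2f7 blk=47 s=7: L1-HIT | VC [30, 11, 63, 51]
  [13] addr=0x1b4 blk=27 s=3: MISS | VC [30, 11, 63, 51, 19]

VC = [30, 11, 63, 51, 19]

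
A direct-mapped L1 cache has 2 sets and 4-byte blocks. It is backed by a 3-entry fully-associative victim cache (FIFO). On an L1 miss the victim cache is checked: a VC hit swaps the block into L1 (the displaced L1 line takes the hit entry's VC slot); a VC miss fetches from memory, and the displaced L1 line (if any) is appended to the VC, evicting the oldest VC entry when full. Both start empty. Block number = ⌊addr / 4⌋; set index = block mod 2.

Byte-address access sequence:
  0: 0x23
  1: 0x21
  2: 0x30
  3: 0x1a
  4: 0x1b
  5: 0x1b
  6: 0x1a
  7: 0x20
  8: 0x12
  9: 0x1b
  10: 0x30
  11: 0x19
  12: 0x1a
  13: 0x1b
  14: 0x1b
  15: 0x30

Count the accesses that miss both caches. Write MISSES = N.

MISSES = 4

0: 0x23 (blk 8, set 0) → MISS  vc=[]
1: 0x21 (blk 8, set 0) → L1-HIT  vc=[]
2: 0x30 (blk 12, set 0) → MISS  vc=[8]
3: 0x1a (blk 6, set 0) → MISS  vc=[8, 12]
4: 0x1b (blk 6, set 0) → L1-HIT  vc=[8, 12]
5: 0x1b (blk 6, set 0) → L1-HIT  vc=[8, 12]
6: 0x1a (blk 6, set 0) → L1-HIT  vc=[8, 12]
7: 0x20 (blk 8, set 0) → VC-HIT  vc=[6, 12]
8: 0x12 (blk 4, set 0) → MISS  vc=[6, 12, 8]
9: 0x1b (blk 6, set 0) → VC-HIT  vc=[4, 12, 8]
10: 0x30 (blk 12, set 0) → VC-HIT  vc=[4, 6, 8]
11: 0x19 (blk 6, set 0) → VC-HIT  vc=[4, 12, 8]
12: 0x1a (blk 6, set 0) → L1-HIT  vc=[4, 12, 8]
13: 0x1b (blk 6, set 0) → L1-HIT  vc=[4, 12, 8]
14: 0x1b (blk 6, set 0) → L1-HIT  vc=[4, 12, 8]
15: 0x30 (blk 12, set 0) → VC-HIT  vc=[4, 6, 8]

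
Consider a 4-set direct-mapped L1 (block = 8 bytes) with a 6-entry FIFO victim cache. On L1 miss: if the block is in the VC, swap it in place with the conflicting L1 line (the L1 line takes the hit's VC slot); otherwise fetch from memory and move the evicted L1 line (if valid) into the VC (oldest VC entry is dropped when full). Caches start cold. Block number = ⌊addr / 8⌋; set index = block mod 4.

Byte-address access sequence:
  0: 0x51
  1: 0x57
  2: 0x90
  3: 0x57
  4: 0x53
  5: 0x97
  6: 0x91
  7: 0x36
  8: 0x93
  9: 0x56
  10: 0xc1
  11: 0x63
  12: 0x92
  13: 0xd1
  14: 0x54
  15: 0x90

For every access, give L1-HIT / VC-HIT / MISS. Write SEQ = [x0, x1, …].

  [0] addr=0x51 blk=10 s=2: MISS | VC []
  [1] addr=0x57 blk=10 s=2: L1-HIT | VC []
  [2] addr=0x90 blk=18 s=2: MISS | VC [10]
  [3] addr=0x57 blk=10 s=2: VC-HIT | VC [18]
  [4] addr=0x53 blk=10 s=2: L1-HIT | VC [18]
  [5] addr=0x97 blk=18 s=2: VC-HIT | VC [10]
  [6] addr=0x91 blk=18 s=2: L1-HIT | VC [10]
  [7] addr=0x36 blk=6 s=2: MISS | VC [10, 18]
  [8] addr=0x93 blk=18 s=2: VC-HIT | VC [10, 6]
  [9] addr=0x56 blk=10 s=2: VC-HIT | VC [18, 6]
  [10] addr=0xc1 blk=24 s=0: MISS | VC [18, 6]
  [11] addr=0x63 blk=12 s=0: MISS | VC [18, 6, 24]
  [12] addr=0x92 blk=18 s=2: VC-HIT | VC [10, 6, 24]
  [13] addr=0xd1 blk=26 s=2: MISS | VC [10, 6, 24, 18]
  [14] addr=0x54 blk=10 s=2: VC-HIT | VC [26, 6, 24, 18]
  [15] addr=0x90 blk=18 s=2: VC-HIT | VC [26, 6, 24, 10]

SEQ = [MISS, L1-HIT, MISS, VC-HIT, L1-HIT, VC-HIT, L1-HIT, MISS, VC-HIT, VC-HIT, MISS, MISS, VC-HIT, MISS, VC-HIT, VC-HIT]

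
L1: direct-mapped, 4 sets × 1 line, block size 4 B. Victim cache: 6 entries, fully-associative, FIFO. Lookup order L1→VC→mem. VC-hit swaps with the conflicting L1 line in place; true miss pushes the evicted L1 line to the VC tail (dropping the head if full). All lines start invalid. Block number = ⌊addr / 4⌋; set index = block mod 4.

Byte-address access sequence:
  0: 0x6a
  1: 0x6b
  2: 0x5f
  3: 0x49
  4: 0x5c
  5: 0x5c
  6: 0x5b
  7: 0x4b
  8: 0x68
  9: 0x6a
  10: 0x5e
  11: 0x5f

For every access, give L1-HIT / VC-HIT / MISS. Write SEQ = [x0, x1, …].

#0 0x6a→b26/s2 MISS; vc=[]
#1 0x6b→b26/s2 L1-HIT; vc=[]
#2 0x5f→b23/s3 MISS; vc=[]
#3 0x49→b18/s2 MISS; vc=[26]
#4 0x5c→b23/s3 L1-HIT; vc=[26]
#5 0x5c→b23/s3 L1-HIT; vc=[26]
#6 0x5b→b22/s2 MISS; vc=[26,18]
#7 0x4b→b18/s2 VC-HIT; vc=[26,22]
#8 0x68→b26/s2 VC-HIT; vc=[18,22]
#9 0x6a→b26/s2 L1-HIT; vc=[18,22]
#10 0x5e→b23/s3 L1-HIT; vc=[18,22]
#11 0x5f→b23/s3 L1-HIT; vc=[18,22]

SEQ = [MISS, L1-HIT, MISS, MISS, L1-HIT, L1-HIT, MISS, VC-HIT, VC-HIT, L1-HIT, L1-HIT, L1-HIT]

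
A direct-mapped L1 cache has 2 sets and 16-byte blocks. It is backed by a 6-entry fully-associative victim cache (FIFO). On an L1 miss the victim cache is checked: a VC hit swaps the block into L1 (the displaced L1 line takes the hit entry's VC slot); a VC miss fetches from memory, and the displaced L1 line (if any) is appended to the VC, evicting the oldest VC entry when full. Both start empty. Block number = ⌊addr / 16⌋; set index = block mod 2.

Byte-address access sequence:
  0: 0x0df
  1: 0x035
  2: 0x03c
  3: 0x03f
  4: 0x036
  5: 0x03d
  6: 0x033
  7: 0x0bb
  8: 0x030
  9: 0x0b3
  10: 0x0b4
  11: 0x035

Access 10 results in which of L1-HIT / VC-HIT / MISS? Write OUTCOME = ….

  [0] addr=0xdf blk=13 s=1: MISS | VC []
  [1] addr=0x35 blk=3 s=1: MISS | VC [13]
  [2] addr=0x3c blk=3 s=1: L1-HIT | VC [13]
  [3] addr=0x3f blk=3 s=1: L1-HIT | VC [13]
  [4] addr=0x36 blk=3 s=1: L1-HIT | VC [13]
  [5] addr=0x3d blk=3 s=1: L1-HIT | VC [13]
  [6] addr=0x33 blk=3 s=1: L1-HIT | VC [13]
  [7] addr=0xbb blk=11 s=1: MISS | VC [13, 3]
  [8] addr=0x30 blk=3 s=1: VC-HIT | VC [13, 11]
  [9] addr=0xb3 blk=11 s=1: VC-HIT | VC [13, 3]
  [10] addr=0xb4 blk=11 s=1: L1-HIT | VC [13, 3]
  [11] addr=0x35 blk=3 s=1: VC-HIT | VC [13, 11]

OUTCOME = L1-HIT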